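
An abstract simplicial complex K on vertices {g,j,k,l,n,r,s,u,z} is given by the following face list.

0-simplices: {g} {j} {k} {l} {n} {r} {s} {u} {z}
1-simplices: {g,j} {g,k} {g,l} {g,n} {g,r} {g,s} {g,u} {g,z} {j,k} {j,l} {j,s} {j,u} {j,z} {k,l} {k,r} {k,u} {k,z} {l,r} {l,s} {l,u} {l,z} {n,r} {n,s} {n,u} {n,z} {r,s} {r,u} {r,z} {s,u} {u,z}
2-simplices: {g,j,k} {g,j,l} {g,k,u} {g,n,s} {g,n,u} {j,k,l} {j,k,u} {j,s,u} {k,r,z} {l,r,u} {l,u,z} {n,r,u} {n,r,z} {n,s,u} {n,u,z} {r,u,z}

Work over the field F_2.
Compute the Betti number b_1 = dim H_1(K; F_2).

b_1=7

n_0=9 n_1=30 n_2=16  [Z2]
∂1: piv[gj,gk,gl,gn,gr,gs,gu,gz] rk=8  ker:jk,jl,js,ju,jz,kl,kr,ku,kz,lr,ls,lu,lz,nr,ns,nu,nz,rs,ru,rz,su,uz
∂2: piv[gjk,gjl,gku,gns,gnu,jkl,jku,jsu,krz,lru,luz,nru,nrz,nsu,nuz] rk=15  ker:ruz
b_1=(30−8)−15=7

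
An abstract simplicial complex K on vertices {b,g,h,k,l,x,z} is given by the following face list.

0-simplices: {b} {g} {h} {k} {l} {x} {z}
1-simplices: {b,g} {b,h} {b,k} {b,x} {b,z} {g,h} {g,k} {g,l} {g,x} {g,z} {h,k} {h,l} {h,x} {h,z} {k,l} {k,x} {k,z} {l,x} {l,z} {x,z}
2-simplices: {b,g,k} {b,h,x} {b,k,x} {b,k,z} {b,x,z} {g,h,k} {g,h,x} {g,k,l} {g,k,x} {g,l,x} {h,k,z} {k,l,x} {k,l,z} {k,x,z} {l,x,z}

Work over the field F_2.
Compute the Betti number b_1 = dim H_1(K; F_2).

b_1=2

n_0=7 n_1=20 n_2=15  [Z2]
∂1: piv[bg,bh,bk,bx,bz,gl] rk=6  ker:gh,gk,gx,gz,hk,hl,hx,hz,kl,kx,kz,lx,lz,xz
∂2: piv[bgk,bhx,bkx,bkz,bxz,ghk,ghx,gkl,gkx,glx,hkz,klz] rk=12  ker:klx,kxz,lxz
b_1=(20−6)−12=2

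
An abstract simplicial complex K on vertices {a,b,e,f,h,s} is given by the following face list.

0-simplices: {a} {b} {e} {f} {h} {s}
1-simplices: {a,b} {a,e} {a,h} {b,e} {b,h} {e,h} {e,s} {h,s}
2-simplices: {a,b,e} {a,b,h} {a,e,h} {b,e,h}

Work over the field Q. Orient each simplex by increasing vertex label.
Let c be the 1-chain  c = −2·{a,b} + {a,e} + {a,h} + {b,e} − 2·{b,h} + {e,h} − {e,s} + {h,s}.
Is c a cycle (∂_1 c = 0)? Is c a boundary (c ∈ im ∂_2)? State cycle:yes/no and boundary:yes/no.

n_0=6 n_1=8 n_2=4  [Q]
∂1: piv[ab,ae,ah,es] rk=4  ker:be,bh,eh,hs
∂2: piv[abe,abh,aeh] rk=3  ker:beh
∂1c = −{b} + 2·{e} − {h}

cycle:no boundary:no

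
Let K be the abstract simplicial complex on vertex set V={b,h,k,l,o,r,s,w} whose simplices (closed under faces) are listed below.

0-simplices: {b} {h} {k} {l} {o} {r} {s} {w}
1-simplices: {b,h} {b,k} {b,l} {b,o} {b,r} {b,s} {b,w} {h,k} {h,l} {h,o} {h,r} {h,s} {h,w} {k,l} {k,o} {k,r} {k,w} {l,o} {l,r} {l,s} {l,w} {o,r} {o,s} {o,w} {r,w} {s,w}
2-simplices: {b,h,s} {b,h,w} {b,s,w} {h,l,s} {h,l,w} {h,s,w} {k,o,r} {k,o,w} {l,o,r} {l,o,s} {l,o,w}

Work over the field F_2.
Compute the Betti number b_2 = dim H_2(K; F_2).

n_0=8 n_1=26 n_2=11  [Z2]
∂1: piv[bh,bk,bl,bo,br,bs,bw] rk=7  ker:hk,hl,ho,hr,hs,hw,kl,ko,kr,kw,lo,lr,ls,lw,or,os,ow,rw,sw
∂2: piv[bhs,bhw,bsw,hls,hlw,kor,kow,lor,los,low] rk=10  ker:hsw
b_2=(11−10)−0=1

b_2=1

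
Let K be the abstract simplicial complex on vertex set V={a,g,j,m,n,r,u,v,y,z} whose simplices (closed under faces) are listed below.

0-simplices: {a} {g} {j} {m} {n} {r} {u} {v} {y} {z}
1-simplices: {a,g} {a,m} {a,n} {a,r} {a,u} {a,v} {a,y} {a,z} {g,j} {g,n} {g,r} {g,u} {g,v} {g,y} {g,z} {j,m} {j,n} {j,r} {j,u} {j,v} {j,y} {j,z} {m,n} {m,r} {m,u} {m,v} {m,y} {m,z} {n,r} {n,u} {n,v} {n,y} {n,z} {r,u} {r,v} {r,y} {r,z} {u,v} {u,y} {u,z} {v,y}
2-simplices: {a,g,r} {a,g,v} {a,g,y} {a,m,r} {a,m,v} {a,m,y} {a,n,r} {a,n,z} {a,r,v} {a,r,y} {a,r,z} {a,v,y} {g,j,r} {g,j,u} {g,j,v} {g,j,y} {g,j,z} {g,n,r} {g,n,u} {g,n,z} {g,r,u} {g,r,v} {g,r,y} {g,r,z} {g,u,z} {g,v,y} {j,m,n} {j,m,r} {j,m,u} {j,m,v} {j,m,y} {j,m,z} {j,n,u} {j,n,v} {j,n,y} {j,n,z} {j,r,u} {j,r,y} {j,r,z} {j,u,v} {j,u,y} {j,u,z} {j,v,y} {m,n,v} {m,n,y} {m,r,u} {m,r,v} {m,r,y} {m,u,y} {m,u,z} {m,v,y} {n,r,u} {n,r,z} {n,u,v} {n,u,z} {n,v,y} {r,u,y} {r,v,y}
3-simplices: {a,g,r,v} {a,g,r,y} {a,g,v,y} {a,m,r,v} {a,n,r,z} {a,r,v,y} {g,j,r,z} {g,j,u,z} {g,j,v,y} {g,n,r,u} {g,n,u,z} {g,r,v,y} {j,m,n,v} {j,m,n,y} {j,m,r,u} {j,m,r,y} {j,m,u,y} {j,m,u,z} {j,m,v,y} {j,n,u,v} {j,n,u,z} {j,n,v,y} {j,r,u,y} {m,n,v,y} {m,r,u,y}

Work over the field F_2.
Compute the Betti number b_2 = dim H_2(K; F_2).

n_0=10 n_1=41 n_2=58 n_3=25  [Z2]
∂1: piv[ag,am,an,ar,au,av,ay,az,gj] rk=9  ker:gn,gr,gu,gv,gy,gz,jm,jn,jr,ju,jv,jy,jz,mn,mr,mu,mv,my,mz,nr,nu,nv,ny,nz,ru,rv,ry,rz,uv,uy,uz,vy
∂2: piv[agr,agv,agy,amr,amv,amy,anr,anz,arv,ary,arz,avy,gjr,gju,gjv,gjy,gjz,gnr,gnu,gnz,gru,guz,jmn,jmr,jmu,jmz,jnu,jnv,jny,juv,juy] rk=31  ker:grv,gry,grz,gvy,jmv,jmy,jnz,jru,jry,jrz,juz,jvy,mnv,mny,mru,mrv,mry,muy,muz,mvy,nru,nrz,nuv,nuz,nvy,ruy,rvy
∂3: piv[agrv,agry,agvy,amrv,anrz,arvy,gjrz,gjuz,gjvy,gnru,gnuz,jmnv,jmny,jmru,jmry,jmuy,jmuz,jmvy,jnuv,jnuz,jnvy,jruy] rk=22  ker:grvy,mnvy,mruy
b_2=(58−31)−22=5

b_2=5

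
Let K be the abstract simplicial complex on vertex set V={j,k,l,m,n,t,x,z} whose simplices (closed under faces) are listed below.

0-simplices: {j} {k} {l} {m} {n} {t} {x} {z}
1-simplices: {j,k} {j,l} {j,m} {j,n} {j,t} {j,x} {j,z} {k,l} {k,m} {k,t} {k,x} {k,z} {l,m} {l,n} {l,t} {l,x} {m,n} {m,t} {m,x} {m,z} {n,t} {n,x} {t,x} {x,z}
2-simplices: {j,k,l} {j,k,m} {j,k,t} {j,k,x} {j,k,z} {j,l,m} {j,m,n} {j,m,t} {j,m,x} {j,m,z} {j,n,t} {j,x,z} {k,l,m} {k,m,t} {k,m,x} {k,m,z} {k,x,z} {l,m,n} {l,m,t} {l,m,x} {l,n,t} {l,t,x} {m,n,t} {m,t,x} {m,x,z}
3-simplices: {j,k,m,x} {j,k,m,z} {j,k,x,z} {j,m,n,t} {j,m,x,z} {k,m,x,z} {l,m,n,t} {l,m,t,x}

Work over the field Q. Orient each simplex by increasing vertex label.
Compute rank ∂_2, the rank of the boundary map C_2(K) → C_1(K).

n_0=8 n_1=24 n_2=25 n_3=8  [Q]
∂1: piv[jk,jl,jm,jn,jt,jx,jz] rk=7  ker:kl,km,kt,kx,kz,lm,ln,lt,lx,mn,mt,mx,mz,nt,nx,tx,xz
∂2: piv[jkl,jkm,jkt,jkx,jkz,jlm,jmn,jmt,jmx,jmz,jnt,jxz,lmn,lmt,lmx,ltx] rk=16  ker:klm,kmt,kmx,kmz,kxz,lnt,mnt,mtx,mxz
∂3: piv[jkmx,jkmz,jkxz,jmnt,jmxz,lmnt,lmtx] rk=7  ker:kmxz
rk∂_2=16

rank∂_2=16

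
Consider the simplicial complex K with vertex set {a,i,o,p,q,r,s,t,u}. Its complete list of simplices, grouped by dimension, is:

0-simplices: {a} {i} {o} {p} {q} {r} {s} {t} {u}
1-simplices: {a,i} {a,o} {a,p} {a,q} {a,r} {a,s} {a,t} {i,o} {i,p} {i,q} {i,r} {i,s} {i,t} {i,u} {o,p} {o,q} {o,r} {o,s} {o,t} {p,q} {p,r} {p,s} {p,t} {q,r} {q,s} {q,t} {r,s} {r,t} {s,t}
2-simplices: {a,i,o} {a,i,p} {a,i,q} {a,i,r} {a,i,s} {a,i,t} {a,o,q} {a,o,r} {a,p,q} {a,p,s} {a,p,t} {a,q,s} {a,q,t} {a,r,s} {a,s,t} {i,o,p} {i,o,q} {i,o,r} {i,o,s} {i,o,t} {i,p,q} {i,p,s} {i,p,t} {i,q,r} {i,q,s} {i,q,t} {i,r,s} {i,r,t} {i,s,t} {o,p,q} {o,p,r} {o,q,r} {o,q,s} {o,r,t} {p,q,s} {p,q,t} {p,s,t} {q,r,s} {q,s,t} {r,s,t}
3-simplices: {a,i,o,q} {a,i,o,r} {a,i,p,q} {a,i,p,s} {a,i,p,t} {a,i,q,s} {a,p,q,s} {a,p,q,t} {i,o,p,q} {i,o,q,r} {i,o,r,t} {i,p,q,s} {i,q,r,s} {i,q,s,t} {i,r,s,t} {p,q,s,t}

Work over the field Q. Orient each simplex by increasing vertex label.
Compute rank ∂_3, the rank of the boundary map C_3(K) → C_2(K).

n_0=9 n_1=29 n_2=40 n_3=16  [Q]
∂1: piv[ai,ao,ap,aq,ar,as,at,iu] rk=8  ker:io,ip,iq,ir,is,it,op,oq,or,os,ot,pq,pr,ps,pt,qr,qs,qt,rs,rt,st
∂2: piv[aio,aip,aiq,air,ais,ait,aoq,aor,apq,aps,apt,aqs,aqt,ars,ast,iop,ios,iot,iqr,irt,opr] rk=21  ker:ioq,ior,ipq,ips,ipt,iqs,iqt,irs,ist,opq,oqr,oqs,ort,pqs,pqt,pst,qrs,qst,rst
∂3: piv[aioq,aior,aipq,aips,aipt,aiqs,apqs,apqt,iopq,ioqr,iort,iqrs,iqst,irst,pqst] rk=15  ker:ipqs
rk∂_3=15

rank∂_3=15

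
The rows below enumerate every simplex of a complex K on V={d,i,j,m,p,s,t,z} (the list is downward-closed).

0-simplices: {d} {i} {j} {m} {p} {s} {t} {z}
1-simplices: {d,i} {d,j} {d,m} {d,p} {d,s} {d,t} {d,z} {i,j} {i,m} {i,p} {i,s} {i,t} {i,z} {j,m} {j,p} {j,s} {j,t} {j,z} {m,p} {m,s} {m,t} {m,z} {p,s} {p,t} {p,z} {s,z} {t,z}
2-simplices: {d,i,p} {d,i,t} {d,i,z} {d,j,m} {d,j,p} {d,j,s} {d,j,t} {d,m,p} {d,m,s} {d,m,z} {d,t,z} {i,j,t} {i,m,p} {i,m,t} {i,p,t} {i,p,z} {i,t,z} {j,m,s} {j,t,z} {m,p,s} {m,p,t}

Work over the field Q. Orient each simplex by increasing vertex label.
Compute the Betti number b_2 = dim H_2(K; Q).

b_2=3

n_0=8 n_1=27 n_2=21  [Q]
∂1: piv[di,dj,dm,dp,ds,dt,dz] rk=7  ker:ij,im,ip,is,it,iz,jm,jp,js,jt,jz,mp,ms,mt,mz,ps,pt,pz,sz,tz
∂2: piv[dip,dit,diz,djm,djp,djs,djt,dmp,dms,dmz,dtz,ijt,imp,imt,ipt,ipz,jtz,mps] rk=18  ker:itz,jms,mpt
b_2=(21−18)−0=3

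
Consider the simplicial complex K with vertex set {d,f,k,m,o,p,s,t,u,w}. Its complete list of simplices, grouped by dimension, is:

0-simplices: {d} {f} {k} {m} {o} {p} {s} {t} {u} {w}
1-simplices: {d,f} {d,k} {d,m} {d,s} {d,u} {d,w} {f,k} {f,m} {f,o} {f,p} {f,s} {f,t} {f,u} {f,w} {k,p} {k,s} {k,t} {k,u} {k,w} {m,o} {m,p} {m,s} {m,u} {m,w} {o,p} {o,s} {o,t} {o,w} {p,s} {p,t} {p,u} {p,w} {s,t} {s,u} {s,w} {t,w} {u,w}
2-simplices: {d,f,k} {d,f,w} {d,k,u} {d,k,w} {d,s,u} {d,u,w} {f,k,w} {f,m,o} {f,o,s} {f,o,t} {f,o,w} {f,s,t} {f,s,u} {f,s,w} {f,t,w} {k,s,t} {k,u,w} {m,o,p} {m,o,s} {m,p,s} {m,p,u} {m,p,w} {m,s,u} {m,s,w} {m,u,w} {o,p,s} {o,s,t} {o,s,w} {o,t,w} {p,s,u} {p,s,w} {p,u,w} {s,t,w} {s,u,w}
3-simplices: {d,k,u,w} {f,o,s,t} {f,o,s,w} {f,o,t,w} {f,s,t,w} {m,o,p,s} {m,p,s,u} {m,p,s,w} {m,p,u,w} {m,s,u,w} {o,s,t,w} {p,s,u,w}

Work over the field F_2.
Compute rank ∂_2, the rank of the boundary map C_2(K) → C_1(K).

rank∂_2=23

n_0=10 n_1=37 n_2=34 n_3=12  [Z2]
∂1: piv[df,dk,dm,ds,du,dw,fo,fp,ft] rk=9  ker:fk,fm,fs,fu,fw,kp,ks,kt,ku,kw,mo,mp,ms,mu,mw,op,os,ot,ow,ps,pt,pu,pw,st,su,sw,tw,uw
∂2: piv[dfk,dfw,dku,dkw,dsu,duw,fmo,fos,fot,fow,fst,fsu,fsw,ftw,kst,mop,mos,mps,mpu,mpw,msu,msw,muw] rk=23  ker:fkw,kuw,ops,ost,osw,otw,psu,psw,puw,stw,suw
∂3: piv[dkuw,fost,fosw,fotw,fstw,mops,mpsu,mpsw,mpuw,msuw] rk=10  ker:ostw,psuw
rk∂_2=23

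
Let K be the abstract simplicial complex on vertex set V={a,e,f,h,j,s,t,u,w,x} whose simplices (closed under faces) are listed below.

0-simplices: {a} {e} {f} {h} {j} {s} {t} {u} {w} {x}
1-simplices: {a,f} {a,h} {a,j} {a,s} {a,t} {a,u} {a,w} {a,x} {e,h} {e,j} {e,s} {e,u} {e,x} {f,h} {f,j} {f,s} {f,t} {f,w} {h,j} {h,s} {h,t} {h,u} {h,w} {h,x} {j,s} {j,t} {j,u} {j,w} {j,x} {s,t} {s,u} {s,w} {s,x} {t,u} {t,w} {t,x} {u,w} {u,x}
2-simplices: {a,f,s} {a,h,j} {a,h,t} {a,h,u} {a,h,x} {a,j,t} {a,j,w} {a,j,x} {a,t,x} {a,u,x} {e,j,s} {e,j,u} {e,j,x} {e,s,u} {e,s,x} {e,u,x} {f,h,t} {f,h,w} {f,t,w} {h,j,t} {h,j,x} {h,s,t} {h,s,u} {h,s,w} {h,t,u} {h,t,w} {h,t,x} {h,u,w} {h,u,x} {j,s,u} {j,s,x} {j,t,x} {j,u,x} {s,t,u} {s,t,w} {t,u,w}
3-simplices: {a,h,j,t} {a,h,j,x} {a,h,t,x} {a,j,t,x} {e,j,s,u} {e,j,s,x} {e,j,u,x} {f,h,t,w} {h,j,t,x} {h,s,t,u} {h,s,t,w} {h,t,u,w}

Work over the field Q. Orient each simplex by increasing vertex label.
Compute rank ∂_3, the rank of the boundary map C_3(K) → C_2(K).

n_0=10 n_1=38 n_2=36 n_3=12  [Q]
∂1: piv[af,ah,aj,as,at,au,aw,ax,eh] rk=9  ker:ej,es,eu,ex,fh,fj,fs,ft,fw,hj,hs,ht,hu,hw,hx,js,jt,ju,jw,jx,st,su,sw,sx,tu,tw,tx,uw,ux
∂2: piv[afs,ahj,aht,ahu,ahx,ajt,ajw,ajx,atx,aux,ejs,eju,ejx,esu,esx,eux,fht,fhw,ftw,hst,hsu,hsw,htu,huw] rk=24  ker:hjt,hjx,htw,htx,hux,jsu,jsx,jtx,jux,stu,stw,tuw
∂3: piv[ahjt,ahjx,ahtx,ajtx,ejsu,ejsx,ejux,fhtw,hstu,hstw,htuw] rk=11  ker:hjtx
rk∂_3=11

rank∂_3=11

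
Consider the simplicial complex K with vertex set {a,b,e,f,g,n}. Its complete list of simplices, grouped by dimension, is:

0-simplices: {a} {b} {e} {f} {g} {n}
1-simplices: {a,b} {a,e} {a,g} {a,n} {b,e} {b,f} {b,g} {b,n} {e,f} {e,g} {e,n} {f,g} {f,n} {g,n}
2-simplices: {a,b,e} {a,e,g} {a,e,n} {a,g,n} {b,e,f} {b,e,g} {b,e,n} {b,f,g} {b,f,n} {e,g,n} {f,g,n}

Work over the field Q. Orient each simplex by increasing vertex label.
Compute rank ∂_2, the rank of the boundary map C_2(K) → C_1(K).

n_0=6 n_1=14 n_2=11  [Q]
∂1: piv[ab,ae,ag,an,bf] rk=5  ker:be,bg,bn,ef,eg,en,fg,fn,gn
∂2: piv[abe,aeg,aen,agn,bef,beg,ben,bfg,bfn] rk=9  ker:egn,fgn
rk∂_2=9

rank∂_2=9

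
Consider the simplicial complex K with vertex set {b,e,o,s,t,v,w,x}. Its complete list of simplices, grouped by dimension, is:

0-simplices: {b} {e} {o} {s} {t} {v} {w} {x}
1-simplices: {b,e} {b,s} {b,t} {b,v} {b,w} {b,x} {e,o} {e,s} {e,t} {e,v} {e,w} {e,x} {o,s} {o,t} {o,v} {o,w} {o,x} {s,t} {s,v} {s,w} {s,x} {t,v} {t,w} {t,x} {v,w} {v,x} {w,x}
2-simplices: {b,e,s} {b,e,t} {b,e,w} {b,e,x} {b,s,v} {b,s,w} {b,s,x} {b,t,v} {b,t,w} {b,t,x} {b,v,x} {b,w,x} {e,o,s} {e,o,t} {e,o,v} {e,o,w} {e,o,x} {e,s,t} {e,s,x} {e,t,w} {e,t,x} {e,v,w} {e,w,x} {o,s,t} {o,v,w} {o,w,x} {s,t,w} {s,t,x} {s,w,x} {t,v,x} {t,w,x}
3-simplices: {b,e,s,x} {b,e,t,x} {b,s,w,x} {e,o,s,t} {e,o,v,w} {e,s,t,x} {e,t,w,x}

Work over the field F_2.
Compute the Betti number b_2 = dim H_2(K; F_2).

b_2=5

n_0=8 n_1=27 n_2=31 n_3=7  [Z2]
∂1: piv[be,bs,bt,bv,bw,bx,eo] rk=7  ker:es,et,ev,ew,ex,os,ot,ov,ow,ox,st,sv,sw,sx,tv,tw,tx,vw,vx,wx
∂2: piv[bes,bet,bew,bex,bsv,bsw,bsx,btv,btw,btx,bvx,bwx,eos,eot,eov,eow,eox,est,evw] rk=19  ker:esx,etw,etx,ewx,ost,ovw,owx,stw,stx,swx,tvx,twx
∂3: piv[besx,betx,bswx,eost,eovw,estx,etwx] rk=7
b_2=(31−19)−7=5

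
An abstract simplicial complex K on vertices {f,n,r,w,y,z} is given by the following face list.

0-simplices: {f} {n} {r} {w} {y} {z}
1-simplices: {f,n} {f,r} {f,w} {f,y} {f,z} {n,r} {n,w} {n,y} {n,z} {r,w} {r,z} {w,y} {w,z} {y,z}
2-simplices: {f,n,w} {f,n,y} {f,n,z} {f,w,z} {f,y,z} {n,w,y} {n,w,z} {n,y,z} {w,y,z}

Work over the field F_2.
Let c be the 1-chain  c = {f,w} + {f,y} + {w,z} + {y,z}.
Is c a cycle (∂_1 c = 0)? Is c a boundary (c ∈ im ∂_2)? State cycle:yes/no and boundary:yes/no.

cycle:yes boundary:yes

n_0=6 n_1=14 n_2=9  [Z2]
∂1: piv[fn,fr,fw,fy,fz] rk=5  ker:nr,nw,ny,nz,rw,rz,wy,wz,yz
∂2: piv[fnw,fny,fnz,fwz,fyz,nwy] rk=6  ker:nwz,nyz,wyz
∂1c = 0
c vs im∂2: reduces to 0 ⇒ boundary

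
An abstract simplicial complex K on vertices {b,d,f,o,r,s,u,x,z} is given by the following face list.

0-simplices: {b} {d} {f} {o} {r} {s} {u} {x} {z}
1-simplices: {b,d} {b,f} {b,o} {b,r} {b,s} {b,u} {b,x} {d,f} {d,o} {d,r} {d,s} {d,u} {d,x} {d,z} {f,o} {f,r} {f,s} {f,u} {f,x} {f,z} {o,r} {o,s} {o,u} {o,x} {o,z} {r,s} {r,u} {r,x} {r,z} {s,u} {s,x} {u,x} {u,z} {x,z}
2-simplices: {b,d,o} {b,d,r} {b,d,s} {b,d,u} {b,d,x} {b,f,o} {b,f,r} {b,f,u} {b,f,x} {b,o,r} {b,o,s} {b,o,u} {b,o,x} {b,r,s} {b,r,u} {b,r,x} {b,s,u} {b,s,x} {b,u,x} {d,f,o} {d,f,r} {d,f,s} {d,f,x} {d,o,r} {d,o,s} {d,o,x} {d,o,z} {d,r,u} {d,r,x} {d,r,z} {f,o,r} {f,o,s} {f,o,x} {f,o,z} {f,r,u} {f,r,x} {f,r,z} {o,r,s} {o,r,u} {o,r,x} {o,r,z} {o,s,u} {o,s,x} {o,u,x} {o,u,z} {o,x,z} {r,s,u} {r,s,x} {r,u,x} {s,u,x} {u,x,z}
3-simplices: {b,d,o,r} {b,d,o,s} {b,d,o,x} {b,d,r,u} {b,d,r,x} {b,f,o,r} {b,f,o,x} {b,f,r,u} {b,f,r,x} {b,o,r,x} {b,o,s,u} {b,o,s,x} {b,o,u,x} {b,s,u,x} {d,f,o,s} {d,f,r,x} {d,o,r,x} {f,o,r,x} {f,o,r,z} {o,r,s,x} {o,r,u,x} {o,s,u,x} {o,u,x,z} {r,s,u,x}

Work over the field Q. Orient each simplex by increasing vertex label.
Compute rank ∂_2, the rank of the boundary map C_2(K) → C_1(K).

rank∂_2=26

n_0=9 n_1=34 n_2=51 n_3=24  [Q]
∂1: piv[bd,bf,bo,br,bs,bu,bx,dz] rk=8  ker:df,do,dr,ds,du,dx,fo,fr,fs,fu,fx,fz,or,os,ou,ox,oz,rs,ru,rx,rz,su,sx,ux,uz,xz
∂2: piv[bdo,bdr,bds,bdu,bdx,bfo,bfr,bfu,bfx,bor,bos,bou,box,brs,bru,brx,bsu,bsx,bux,dfo,dfs,doz,drz,foz,ouz,oxz] rk=26  ker:dfr,dfx,dor,dos,dox,dru,drx,for,fos,fox,fru,frx,frz,ors,oru,orx,orz,osu,osx,oux,rsu,rsx,rux,sux,uxz
∂3: piv[bdor,bdos,bdox,bdru,bdrx,bfor,bfox,bfru,bfrx,borx,bosu,bosx,boux,bsux,dfos,dfrx,forz,orsx,orux,ouxz,rsux] rk=21  ker:dorx,forx,osux
rk∂_2=26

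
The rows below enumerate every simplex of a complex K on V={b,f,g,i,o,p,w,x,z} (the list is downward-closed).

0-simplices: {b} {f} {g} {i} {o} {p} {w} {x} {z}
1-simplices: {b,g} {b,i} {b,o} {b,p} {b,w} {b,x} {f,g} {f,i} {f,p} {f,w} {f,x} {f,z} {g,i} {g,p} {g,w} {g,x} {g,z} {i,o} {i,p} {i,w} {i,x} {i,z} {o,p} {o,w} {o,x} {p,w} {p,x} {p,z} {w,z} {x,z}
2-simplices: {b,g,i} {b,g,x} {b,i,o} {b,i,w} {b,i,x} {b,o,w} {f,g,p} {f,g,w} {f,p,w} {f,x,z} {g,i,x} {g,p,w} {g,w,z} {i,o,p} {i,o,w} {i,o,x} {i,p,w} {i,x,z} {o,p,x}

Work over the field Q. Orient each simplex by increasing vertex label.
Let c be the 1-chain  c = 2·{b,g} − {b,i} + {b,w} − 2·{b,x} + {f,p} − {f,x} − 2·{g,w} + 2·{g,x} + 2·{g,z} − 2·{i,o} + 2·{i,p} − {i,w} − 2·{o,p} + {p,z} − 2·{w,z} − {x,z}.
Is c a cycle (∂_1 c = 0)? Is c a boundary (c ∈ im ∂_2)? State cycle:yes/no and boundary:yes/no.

n_0=9 n_1=30 n_2=19  [Q]
∂1: piv[bg,bi,bo,bp,bw,bx,fg,fz] rk=8  ker:fi,fp,fw,fx,gi,gp,gw,gx,gz,io,ip,iw,ix,iz,op,ow,ox,pw,px,pz,wz,xz
∂2: piv[bgi,bgx,bio,biw,bix,bow,fgp,fgw,fpw,fxz,gwz,iop,iox,ipw,ixz,opx] rk=16  ker:gix,gpw,iow
∂1c = 0
c vs im∂2: residual ≠ 0 ⇒ not boundary

cycle:yes boundary:no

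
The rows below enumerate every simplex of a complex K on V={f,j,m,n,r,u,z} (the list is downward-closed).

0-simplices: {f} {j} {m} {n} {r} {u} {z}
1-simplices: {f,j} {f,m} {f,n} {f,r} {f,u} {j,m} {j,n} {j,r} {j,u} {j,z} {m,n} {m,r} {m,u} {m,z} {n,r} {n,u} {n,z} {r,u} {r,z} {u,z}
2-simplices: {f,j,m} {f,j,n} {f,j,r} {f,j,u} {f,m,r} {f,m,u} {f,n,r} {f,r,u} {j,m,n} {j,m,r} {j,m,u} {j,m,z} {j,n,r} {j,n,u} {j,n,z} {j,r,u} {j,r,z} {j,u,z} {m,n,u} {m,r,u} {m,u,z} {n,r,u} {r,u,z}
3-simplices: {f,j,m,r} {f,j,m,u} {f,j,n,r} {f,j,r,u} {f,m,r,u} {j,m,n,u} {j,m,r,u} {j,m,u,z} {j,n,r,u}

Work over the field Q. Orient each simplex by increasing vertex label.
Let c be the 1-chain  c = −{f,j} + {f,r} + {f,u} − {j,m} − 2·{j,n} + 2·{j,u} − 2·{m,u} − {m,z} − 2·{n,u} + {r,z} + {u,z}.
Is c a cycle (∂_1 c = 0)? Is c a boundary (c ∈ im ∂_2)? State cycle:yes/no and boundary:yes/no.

n_0=7 n_1=20 n_2=23 n_3=9  [Q]
∂1: piv[fj,fm,fn,fr,fu,jz] rk=6  ker:jm,jn,jr,ju,mn,mr,mu,mz,nr,nu,nz,ru,rz,uz
∂2: piv[fjm,fjn,fjr,fju,fmr,fmu,fnr,fru,jmn,jmz,jnu,jnz,jrz,juz] rk=14  ker:jmr,jmu,jnr,jru,mnu,mru,muz,nru,ruz
∂3: piv[fjmr,fjmu,fjnr,fjru,fmru,jmnu,jmuz,jnru] rk=8  ker:jmru
∂1c = −{f} + 2·{m} − 2·{u} + {z}

cycle:no boundary:no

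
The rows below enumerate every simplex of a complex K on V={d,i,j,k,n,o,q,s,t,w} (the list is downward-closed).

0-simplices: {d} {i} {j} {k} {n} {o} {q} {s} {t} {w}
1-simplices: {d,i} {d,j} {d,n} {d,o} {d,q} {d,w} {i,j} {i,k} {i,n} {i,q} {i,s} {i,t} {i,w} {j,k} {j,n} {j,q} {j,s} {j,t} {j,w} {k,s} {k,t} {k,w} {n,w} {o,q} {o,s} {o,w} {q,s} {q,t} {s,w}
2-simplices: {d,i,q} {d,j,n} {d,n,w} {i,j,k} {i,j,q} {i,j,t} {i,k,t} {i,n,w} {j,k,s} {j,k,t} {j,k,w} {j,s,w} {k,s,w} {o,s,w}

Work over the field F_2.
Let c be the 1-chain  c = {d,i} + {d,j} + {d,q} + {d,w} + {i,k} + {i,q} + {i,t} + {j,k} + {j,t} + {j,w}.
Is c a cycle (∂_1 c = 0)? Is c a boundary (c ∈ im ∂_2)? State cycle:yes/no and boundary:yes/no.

n_0=10 n_1=29 n_2=14  [Z2]
∂1: piv[di,dj,dn,do,dq,dw,ik,is,it] rk=9  ker:ij,in,iq,iw,jk,jn,jq,js,jt,jw,ks,kt,kw,nw,oq,os,ow,qs,qt,sw
∂2: piv[diq,djn,dnw,ijk,ijq,ijt,ikt,inw,jks,jkw,jsw,osw] rk=12  ker:jkt,ksw
∂1c = 0
c vs im∂2: residual ≠ 0 ⇒ not boundary

cycle:yes boundary:no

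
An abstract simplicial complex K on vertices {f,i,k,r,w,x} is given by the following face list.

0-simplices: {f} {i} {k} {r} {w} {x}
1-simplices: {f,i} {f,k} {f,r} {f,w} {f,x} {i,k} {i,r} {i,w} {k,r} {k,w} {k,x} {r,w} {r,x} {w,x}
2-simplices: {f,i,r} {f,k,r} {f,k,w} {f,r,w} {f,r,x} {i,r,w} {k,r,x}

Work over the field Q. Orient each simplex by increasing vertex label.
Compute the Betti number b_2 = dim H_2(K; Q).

n_0=6 n_1=14 n_2=7  [Q]
∂1: piv[fi,fk,fr,fw,fx] rk=5  ker:ik,ir,iw,kr,kw,kx,rw,rx,wx
∂2: piv[fir,fkr,fkw,frw,frx,irw,krx] rk=7
b_2=(7−7)−0=0

b_2=0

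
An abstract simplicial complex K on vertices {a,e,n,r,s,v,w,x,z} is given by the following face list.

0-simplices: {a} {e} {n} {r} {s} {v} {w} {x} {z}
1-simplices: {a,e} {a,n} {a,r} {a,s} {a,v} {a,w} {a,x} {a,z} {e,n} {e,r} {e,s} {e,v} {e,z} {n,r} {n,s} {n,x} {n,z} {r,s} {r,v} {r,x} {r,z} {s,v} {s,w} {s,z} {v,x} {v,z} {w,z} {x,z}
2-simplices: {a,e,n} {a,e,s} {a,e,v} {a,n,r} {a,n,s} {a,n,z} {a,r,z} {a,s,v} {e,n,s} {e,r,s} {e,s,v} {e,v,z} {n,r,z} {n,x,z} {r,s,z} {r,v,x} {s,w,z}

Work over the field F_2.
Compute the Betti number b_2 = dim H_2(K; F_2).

b_2=3

n_0=9 n_1=28 n_2=17  [Z2]
∂1: piv[ae,an,ar,as,av,aw,ax,az] rk=8  ker:en,er,es,ev,ez,nr,ns,nx,nz,rs,rv,rx,rz,sv,sw,sz,vx,vz,wz,xz
∂2: piv[aen,aes,aev,anr,ans,anz,arz,asv,ers,evz,nxz,rsz,rvx,swz] rk=14  ker:ens,esv,nrz
b_2=(17−14)−0=3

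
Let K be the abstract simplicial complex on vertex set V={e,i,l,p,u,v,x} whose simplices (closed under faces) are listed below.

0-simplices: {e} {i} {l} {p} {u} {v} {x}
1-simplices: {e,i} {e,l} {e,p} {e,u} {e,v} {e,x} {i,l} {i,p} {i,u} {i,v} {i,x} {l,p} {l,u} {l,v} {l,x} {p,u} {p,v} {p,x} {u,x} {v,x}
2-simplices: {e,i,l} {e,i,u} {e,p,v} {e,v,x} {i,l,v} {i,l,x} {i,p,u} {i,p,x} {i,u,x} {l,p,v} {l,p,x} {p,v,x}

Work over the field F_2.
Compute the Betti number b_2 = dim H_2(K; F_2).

b_2=0

n_0=7 n_1=20 n_2=12  [Z2]
∂1: piv[ei,el,ep,eu,ev,ex] rk=6  ker:il,ip,iu,iv,ix,lp,lu,lv,lx,pu,pv,px,ux,vx
∂2: piv[eil,eiu,epv,evx,ilv,ilx,ipu,ipx,iux,lpv,lpx,pvx] rk=12
b_2=(12−12)−0=0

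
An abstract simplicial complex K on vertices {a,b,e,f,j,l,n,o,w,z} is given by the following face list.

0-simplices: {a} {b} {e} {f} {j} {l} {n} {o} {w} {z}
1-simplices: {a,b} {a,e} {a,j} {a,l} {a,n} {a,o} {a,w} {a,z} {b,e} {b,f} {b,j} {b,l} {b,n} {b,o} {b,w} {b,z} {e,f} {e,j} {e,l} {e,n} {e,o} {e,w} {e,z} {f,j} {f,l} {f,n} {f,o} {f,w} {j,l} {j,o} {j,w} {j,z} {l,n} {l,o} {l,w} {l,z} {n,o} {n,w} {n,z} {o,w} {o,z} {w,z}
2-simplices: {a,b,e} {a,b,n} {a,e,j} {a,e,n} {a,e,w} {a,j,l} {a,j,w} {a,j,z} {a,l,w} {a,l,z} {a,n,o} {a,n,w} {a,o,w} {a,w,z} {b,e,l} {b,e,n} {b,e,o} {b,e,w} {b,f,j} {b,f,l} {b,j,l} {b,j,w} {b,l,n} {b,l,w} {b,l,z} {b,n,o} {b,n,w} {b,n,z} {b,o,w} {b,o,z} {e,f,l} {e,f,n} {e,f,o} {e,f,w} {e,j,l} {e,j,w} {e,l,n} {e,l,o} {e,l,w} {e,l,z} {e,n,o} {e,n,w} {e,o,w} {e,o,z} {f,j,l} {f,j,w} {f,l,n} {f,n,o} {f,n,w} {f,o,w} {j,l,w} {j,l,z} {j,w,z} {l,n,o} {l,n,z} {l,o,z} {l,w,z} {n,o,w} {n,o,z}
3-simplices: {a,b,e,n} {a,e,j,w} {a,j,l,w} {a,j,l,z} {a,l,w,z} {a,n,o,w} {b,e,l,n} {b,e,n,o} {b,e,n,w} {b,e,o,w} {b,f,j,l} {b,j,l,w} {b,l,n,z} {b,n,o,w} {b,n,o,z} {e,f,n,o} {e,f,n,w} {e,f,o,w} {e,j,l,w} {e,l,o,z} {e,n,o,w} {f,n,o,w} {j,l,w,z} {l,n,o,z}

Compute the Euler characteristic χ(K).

χ(K)=3

n_0=10 n_1=42 n_2=59 n_3=24
χ=+10−42+59−24=3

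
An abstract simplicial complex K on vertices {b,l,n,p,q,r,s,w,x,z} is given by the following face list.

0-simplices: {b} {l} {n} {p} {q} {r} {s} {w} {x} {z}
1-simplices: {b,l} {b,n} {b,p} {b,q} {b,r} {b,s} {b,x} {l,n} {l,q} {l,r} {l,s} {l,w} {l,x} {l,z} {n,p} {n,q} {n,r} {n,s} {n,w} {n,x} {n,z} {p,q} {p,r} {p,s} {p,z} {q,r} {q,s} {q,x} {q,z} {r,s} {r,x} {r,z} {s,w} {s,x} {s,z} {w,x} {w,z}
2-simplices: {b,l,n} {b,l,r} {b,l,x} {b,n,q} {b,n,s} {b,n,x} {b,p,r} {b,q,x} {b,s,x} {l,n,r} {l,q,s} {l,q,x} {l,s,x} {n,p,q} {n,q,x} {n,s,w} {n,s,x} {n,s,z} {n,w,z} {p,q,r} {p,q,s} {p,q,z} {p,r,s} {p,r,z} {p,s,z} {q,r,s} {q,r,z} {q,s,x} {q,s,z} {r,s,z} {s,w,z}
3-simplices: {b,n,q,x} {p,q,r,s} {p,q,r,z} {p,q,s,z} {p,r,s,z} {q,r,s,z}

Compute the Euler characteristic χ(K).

χ(K)=-2

n_0=10 n_1=37 n_2=31 n_3=6
χ=+10−37+31−6=-2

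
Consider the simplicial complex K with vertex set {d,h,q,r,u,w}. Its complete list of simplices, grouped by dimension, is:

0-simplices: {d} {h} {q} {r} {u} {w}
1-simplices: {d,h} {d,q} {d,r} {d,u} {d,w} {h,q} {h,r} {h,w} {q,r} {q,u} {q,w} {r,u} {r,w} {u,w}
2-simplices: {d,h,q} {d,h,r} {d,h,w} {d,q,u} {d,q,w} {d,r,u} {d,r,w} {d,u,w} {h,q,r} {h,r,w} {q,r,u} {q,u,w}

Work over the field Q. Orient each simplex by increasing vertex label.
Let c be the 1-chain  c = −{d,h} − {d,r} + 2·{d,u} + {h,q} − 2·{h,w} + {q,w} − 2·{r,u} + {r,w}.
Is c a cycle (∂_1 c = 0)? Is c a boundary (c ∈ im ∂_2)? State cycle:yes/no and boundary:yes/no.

cycle:yes boundary:yes

n_0=6 n_1=14 n_2=12  [Q]
∂1: piv[dh,dq,dr,du,dw] rk=5  ker:hq,hr,hw,qr,qu,qw,ru,rw,uw
∂2: piv[dhq,dhr,dhw,dqu,dqw,dru,drw,duw,hqr] rk=9  ker:hrw,qru,quw
∂1c = 0
c vs im∂2: reduces to 0 ⇒ boundary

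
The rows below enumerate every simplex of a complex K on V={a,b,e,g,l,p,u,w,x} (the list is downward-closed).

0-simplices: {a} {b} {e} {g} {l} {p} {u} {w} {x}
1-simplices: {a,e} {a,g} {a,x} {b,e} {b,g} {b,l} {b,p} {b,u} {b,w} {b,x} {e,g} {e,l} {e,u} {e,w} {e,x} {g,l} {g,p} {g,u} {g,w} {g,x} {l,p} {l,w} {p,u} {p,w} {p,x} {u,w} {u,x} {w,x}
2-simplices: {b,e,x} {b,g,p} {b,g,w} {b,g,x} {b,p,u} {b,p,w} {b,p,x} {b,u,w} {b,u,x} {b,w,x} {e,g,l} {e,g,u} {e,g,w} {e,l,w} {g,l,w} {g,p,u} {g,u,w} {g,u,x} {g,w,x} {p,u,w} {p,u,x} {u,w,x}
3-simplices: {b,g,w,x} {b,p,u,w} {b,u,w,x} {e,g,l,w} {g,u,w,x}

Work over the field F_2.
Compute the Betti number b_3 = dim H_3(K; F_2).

b_3=0

n_0=9 n_1=28 n_2=22 n_3=5  [Z2]
∂1: piv[ae,ag,ax,be,bl,bp,bu,bw] rk=8  ker:bg,bx,eg,el,eu,ew,ex,gl,gp,gu,gw,gx,lp,lw,pu,pw,px,uw,ux,wx
∂2: piv[bex,bgp,bgw,bgx,bpu,bpw,bpx,buw,bux,bwx,egl,egu,egw,elw,gpu] rk=15  ker:glw,guw,gux,gwx,puw,pux,uwx
∂3: piv[bgwx,bpuw,buwx,eglw,guwx] rk=5
b_3=(5−5)−0=0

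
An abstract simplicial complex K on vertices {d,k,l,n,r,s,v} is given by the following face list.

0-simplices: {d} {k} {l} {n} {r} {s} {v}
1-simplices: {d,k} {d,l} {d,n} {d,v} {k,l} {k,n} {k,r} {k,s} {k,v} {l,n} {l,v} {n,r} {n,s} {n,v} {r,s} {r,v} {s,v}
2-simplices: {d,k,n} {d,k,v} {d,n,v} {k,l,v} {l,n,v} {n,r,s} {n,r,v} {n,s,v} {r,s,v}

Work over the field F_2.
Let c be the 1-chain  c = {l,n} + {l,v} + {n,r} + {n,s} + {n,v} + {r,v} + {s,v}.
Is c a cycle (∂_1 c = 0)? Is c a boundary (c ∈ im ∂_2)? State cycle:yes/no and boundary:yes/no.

cycle:yes boundary:yes

n_0=7 n_1=17 n_2=9  [Z2]
∂1: piv[dk,dl,dn,dv,kr,ks] rk=6  ker:kl,kn,kv,ln,lv,nr,ns,nv,rs,rv,sv
∂2: piv[dkn,dkv,dnv,klv,lnv,nrs,nrv,nsv] rk=8  ker:rsv
∂1c = 0
c vs im∂2: reduces to 0 ⇒ boundary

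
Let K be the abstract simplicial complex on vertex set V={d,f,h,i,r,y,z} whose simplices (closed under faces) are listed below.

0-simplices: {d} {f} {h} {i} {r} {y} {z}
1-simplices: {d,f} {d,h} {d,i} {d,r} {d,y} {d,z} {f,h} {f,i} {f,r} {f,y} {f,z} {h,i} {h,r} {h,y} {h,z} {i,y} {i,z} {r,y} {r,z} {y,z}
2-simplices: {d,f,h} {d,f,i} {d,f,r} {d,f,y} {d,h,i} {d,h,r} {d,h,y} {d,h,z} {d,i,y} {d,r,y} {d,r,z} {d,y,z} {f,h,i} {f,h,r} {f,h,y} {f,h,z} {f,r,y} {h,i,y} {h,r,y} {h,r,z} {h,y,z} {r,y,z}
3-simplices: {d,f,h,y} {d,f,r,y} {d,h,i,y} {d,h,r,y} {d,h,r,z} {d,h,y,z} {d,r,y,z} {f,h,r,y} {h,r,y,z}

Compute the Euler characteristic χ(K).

χ(K)=0

n_0=7 n_1=20 n_2=22 n_3=9
χ=+7−20+22−9=0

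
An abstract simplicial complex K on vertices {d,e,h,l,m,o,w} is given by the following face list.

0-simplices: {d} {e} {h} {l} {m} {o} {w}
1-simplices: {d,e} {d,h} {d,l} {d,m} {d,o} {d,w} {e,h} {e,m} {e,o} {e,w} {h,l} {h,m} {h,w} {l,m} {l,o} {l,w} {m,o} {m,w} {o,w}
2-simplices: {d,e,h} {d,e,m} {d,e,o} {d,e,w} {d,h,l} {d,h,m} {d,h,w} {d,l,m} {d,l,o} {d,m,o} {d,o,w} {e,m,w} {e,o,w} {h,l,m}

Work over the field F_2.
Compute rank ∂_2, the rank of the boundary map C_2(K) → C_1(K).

rank∂_2=12

n_0=7 n_1=19 n_2=14  [Z2]
∂1: piv[de,dh,dl,dm,do,dw] rk=6  ker:eh,em,eo,ew,hl,hm,hw,lm,lo,lw,mo,mw,ow
∂2: piv[deh,dem,deo,dew,dhl,dhm,dhw,dlm,dlo,dmo,dow,emw] rk=12  ker:eow,hlm
rk∂_2=12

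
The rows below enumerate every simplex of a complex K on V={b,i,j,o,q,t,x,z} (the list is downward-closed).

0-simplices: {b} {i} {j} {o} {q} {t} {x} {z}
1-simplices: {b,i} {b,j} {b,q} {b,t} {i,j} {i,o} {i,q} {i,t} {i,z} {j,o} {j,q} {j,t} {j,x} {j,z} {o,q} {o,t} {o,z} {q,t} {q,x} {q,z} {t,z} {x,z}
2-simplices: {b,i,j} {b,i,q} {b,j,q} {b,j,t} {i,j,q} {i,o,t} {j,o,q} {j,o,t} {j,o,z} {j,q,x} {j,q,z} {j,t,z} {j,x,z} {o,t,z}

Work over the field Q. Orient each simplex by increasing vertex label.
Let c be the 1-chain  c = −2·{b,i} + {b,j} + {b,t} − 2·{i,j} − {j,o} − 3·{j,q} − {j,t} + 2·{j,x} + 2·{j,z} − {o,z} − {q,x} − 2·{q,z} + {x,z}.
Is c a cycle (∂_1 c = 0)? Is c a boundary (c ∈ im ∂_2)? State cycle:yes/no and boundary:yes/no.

n_0=8 n_1=22 n_2=14  [Q]
∂1: piv[bi,bj,bq,bt,io,iz,jx] rk=7  ker:ij,iq,it,jo,jq,jt,jz,oq,ot,oz,qt,qx,qz,tz,xz
∂2: piv[bij,biq,bjq,bjt,iot,joq,jot,joz,jqx,jqz,jtz,jxz] rk=12  ker:ijq,otz
∂1c = 0
c vs im∂2: reduces to 0 ⇒ boundary

cycle:yes boundary:yes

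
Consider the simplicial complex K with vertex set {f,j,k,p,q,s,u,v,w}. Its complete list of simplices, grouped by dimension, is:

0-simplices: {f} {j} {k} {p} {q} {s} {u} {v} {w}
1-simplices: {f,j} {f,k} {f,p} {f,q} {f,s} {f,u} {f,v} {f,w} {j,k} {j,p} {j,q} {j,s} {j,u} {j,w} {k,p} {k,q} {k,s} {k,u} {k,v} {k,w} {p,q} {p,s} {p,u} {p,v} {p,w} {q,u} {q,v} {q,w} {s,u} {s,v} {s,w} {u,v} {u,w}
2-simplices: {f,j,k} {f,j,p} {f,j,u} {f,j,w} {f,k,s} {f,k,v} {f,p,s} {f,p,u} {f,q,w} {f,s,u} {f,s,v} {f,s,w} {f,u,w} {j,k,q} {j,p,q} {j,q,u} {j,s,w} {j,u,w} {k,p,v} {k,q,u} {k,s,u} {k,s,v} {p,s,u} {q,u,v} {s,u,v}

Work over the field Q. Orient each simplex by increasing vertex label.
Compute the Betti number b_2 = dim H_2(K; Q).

b_2=4

n_0=9 n_1=33 n_2=25  [Q]
∂1: piv[fj,fk,fp,fq,fs,fu,fv,fw] rk=8  ker:jk,jp,jq,js,ju,jw,kp,kq,ks,ku,kv,kw,pq,ps,pu,pv,pw,qu,qv,qw,su,sv,sw,uv,uw
∂2: piv[fjk,fjp,fju,fjw,fks,fkv,fps,fpu,fqw,fsu,fsv,fsw,fuw,jkq,jpq,jqu,jsw,kpv,kqu,quv,suv] rk=21  ker:juw,ksu,ksv,psu
b_2=(25−21)−0=4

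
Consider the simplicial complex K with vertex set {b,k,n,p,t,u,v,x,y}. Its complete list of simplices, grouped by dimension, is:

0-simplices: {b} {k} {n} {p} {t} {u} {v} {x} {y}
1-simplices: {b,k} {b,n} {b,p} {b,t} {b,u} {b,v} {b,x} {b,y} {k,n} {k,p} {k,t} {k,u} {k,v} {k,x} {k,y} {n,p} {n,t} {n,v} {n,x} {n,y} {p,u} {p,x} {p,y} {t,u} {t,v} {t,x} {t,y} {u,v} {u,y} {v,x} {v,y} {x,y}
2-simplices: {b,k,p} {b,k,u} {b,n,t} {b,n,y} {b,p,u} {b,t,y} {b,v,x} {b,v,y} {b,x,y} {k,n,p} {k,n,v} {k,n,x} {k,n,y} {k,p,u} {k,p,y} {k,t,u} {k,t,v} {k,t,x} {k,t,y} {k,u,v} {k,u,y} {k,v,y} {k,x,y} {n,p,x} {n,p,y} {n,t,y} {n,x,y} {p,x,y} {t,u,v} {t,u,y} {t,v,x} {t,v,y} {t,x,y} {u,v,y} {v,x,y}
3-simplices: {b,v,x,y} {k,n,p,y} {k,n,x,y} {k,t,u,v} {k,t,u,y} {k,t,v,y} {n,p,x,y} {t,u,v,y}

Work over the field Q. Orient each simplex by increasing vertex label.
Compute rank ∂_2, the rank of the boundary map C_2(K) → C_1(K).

rank∂_2=23

n_0=9 n_1=32 n_2=35 n_3=8  [Q]
∂1: piv[bk,bn,bp,bt,bu,bv,bx,by] rk=8  ker:kn,kp,kt,ku,kv,kx,ky,np,nt,nv,nx,ny,pu,px,py,tu,tv,tx,ty,uv,uy,vx,vy,xy
∂2: piv[bkp,bku,bnt,bny,bpu,bty,bvx,bvy,bxy,knp,knv,knx,kny,kpy,ktu,ktv,ktx,kty,kuv,kuy,kvy,kxy,npx] rk=23  ker:kpu,npy,nty,nxy,pxy,tuv,tuy,tvx,tvy,txy,uvy,vxy
∂3: piv[bvxy,knpy,knxy,ktuv,ktuy,ktvy,npxy,tuvy] rk=8
rk∂_2=23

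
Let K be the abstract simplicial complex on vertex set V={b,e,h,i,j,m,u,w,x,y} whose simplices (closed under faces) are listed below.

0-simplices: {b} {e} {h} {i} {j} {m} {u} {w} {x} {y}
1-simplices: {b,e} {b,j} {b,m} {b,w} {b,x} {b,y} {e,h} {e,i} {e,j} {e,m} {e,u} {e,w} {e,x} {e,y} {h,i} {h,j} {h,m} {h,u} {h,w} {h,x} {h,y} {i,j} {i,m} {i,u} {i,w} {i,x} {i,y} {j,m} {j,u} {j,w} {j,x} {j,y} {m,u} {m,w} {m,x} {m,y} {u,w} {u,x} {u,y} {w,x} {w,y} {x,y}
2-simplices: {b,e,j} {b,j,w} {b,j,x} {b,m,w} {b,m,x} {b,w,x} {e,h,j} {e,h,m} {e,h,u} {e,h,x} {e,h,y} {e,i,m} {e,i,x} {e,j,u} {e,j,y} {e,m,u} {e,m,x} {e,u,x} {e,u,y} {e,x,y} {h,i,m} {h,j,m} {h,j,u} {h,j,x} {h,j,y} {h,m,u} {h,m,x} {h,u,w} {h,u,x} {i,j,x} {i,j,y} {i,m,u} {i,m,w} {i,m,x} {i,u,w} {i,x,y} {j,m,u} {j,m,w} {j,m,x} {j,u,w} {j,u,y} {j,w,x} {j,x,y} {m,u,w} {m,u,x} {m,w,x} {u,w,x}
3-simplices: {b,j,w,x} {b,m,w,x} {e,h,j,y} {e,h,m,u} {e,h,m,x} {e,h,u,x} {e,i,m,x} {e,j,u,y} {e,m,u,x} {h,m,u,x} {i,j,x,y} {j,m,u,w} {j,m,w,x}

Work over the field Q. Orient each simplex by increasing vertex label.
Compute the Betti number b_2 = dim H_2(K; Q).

n_0=10 n_1=42 n_2=47 n_3=13  [Q]
∂1: piv[be,bj,bm,bw,bx,by,eh,ei,eu] rk=9  ker:ej,em,ew,ex,ey,hi,hj,hm,hu,hw,hx,hy,ij,im,iu,iw,ix,iy,jm,ju,jw,jx,jy,mu,mw,mx,my,uw,ux,uy,wx,wy,xy
∂2: piv[bej,bjw,bjx,bmw,bmx,bwx,ehj,ehm,ehu,ehx,ehy,eim,eix,eju,ejy,emu,emx,eux,euy,exy,him,hjm,hjx,huw,ijx,ijy,imu,imw,iuw] rk=29  ker:hju,hjy,hmu,hmx,hux,imx,ixy,jmu,jmw,jmx,juw,juy,jwx,jxy,muw,mux,mwx,uwx
∂3: piv[bjwx,bmwx,ehjy,ehmu,ehmx,ehux,eimx,ejuy,emux,ijxy,jmuw,jmwx] rk=12  ker:hmux
b_2=(47−29)−12=6

b_2=6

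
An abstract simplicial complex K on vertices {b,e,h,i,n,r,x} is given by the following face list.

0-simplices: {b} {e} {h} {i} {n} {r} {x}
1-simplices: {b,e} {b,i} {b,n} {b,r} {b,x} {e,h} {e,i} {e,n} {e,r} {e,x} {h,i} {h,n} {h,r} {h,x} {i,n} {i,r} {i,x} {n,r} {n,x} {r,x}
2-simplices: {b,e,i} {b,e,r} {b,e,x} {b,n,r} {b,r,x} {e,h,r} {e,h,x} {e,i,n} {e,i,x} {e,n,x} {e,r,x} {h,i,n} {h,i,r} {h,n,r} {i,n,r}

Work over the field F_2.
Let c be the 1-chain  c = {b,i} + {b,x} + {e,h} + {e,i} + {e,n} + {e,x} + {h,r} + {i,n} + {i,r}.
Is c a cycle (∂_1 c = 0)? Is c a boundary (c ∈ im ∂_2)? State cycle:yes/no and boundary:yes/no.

n_0=7 n_1=20 n_2=15  [Z2]
∂1: piv[be,bi,bn,br,bx,eh] rk=6  ker:ei,en,er,ex,hi,hn,hr,hx,in,ir,ix,nr,nx,rx
∂2: piv[bei,ber,bex,bnr,brx,ehr,ehx,ein,eix,enx,hin,hir,hnr] rk=13  ker:erx,inr
∂1c = 0
c vs im∂2: residual ≠ 0 ⇒ not boundary

cycle:yes boundary:no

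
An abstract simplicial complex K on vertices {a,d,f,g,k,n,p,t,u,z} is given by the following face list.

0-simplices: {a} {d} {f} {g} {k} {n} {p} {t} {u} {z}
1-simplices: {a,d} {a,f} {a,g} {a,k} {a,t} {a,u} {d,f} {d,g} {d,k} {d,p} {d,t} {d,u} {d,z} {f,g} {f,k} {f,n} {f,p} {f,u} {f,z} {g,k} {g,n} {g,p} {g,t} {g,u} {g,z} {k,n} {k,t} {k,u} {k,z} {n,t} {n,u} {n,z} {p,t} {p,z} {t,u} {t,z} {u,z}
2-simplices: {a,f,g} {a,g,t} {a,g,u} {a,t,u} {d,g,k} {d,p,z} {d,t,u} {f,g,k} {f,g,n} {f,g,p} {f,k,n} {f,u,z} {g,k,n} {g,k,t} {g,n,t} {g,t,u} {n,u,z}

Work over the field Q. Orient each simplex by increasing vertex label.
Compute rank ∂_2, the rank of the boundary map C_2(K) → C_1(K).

rank∂_2=15

n_0=10 n_1=37 n_2=17  [Q]
∂1: piv[ad,af,ag,ak,at,au,dp,dz,fn] rk=9  ker:df,dg,dk,dt,du,fg,fk,fp,fu,fz,gk,gn,gp,gt,gu,gz,kn,kt,ku,kz,nt,nu,nz,pt,pz,tu,tz,uz
∂2: piv[afg,agt,agu,atu,dgk,dpz,dtu,fgk,fgn,fgp,fkn,fuz,gkt,gnt,nuz] rk=15  ker:gkn,gtu
rk∂_2=15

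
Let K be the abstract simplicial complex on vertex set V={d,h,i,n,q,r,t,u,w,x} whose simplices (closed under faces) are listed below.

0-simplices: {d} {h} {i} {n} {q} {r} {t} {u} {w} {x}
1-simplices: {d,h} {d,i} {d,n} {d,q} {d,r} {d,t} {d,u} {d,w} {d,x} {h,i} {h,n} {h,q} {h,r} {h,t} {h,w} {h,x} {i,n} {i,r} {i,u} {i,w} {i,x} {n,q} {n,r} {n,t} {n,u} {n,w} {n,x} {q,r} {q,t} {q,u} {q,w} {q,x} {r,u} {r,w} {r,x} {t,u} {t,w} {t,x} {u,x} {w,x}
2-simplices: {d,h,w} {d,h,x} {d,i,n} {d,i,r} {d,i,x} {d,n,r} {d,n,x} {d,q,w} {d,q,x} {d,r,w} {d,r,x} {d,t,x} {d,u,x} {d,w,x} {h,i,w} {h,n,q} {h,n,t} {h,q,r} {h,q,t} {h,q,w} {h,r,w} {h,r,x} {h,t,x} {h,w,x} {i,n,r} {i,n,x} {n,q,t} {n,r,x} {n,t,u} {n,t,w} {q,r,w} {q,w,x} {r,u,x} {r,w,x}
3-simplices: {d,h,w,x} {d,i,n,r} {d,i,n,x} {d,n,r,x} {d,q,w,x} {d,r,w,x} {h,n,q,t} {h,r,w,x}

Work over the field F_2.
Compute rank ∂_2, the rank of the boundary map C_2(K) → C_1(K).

rank∂_2=25

n_0=10 n_1=40 n_2=34 n_3=8  [Z2]
∂1: piv[dh,di,dn,dq,dr,dt,du,dw,dx] rk=9  ker:hi,hn,hq,hr,ht,hw,hx,in,ir,iu,iw,ix,nq,nr,nt,nu,nw,nx,qr,qt,qu,qw,qx,ru,rw,rx,tu,tw,tx,ux,wx
∂2: piv[dhw,dhx,din,dir,dix,dnr,dnx,dqw,dqx,drw,drx,dtx,dux,dwx,hiw,hnq,hnt,hqr,hqt,hqw,hrw,htx,ntu,ntw,rux] rk=25  ker:hrx,hwx,inr,inx,nqt,nrx,qrw,qwx,rwx
∂3: piv[dhwx,dinr,dinx,dnrx,dqwx,drwx,hnqt,hrwx] rk=8
rk∂_2=25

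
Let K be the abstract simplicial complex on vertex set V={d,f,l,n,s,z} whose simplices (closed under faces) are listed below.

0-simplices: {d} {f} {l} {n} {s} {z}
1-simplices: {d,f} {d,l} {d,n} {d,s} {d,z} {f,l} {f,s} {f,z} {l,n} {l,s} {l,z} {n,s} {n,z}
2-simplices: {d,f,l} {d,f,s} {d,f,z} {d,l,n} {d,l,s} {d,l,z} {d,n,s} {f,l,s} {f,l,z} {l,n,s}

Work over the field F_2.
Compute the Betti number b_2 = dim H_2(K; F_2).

b_2=3

n_0=6 n_1=13 n_2=10  [Z2]
∂1: piv[df,dl,dn,ds,dz] rk=5  ker:fl,fs,fz,ln,ls,lz,ns,nz
∂2: piv[dfl,dfs,dfz,dln,dls,dlz,dns] rk=7  ker:fls,flz,lns
b_2=(10−7)−0=3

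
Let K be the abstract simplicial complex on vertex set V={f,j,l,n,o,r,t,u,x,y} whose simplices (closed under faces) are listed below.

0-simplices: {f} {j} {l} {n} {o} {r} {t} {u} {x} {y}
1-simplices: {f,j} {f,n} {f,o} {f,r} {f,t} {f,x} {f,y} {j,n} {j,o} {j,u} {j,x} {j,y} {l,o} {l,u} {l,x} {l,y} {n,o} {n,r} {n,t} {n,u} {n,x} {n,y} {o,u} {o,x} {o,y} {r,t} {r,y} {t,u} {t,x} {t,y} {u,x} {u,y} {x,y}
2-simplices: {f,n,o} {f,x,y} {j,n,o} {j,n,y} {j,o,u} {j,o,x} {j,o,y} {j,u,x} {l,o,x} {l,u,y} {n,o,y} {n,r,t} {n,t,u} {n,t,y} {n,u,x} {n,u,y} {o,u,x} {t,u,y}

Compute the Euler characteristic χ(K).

n_0=10 n_1=33 n_2=18
χ=+10−33+18=-5

χ(K)=-5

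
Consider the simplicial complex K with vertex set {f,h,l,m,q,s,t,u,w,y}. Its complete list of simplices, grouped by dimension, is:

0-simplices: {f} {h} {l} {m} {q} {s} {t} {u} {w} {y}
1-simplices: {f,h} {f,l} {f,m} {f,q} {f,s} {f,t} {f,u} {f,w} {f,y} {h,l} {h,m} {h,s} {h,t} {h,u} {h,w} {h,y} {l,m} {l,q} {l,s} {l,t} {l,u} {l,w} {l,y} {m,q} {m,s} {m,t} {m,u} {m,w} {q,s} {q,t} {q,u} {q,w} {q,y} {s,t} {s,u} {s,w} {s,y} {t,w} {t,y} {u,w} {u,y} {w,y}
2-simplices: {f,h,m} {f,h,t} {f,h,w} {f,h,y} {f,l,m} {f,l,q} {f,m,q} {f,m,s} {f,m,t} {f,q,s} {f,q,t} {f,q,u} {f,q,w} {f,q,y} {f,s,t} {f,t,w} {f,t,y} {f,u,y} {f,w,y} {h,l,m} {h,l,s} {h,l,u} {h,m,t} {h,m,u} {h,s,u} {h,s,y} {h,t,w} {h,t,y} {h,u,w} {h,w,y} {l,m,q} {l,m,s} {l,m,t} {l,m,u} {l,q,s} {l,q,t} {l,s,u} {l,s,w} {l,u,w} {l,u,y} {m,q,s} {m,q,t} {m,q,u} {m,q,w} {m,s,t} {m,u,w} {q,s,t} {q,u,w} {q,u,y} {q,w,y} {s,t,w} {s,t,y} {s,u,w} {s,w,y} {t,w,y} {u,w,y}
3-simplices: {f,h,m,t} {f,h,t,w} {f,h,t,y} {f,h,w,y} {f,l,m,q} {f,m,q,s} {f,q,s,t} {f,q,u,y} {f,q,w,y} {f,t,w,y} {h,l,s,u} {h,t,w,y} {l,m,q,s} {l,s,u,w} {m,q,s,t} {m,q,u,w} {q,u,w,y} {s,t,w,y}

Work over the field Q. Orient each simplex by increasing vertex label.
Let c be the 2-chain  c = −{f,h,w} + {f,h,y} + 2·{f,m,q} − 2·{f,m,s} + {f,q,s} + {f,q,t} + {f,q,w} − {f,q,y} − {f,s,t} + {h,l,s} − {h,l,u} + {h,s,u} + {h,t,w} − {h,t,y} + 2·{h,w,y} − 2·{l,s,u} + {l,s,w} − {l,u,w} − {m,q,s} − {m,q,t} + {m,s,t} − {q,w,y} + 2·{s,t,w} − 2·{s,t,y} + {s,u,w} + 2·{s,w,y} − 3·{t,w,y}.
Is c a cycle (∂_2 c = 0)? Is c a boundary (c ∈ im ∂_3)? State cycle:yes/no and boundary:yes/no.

n_0=10 n_1=42 n_2=56 n_3=18  [Q]
∂1: piv[fh,fl,fm,fq,fs,ft,fu,fw,fy] rk=9  ker:hl,hm,hs,ht,hu,hw,hy,lm,lq,ls,lt,lu,lw,ly,mq,ms,mt,mu,mw,qs,qt,qu,qw,qy,st,su,sw,sy,tw,ty,uw,uy,wy
∂2: piv[fhm,fht,fhw,fhy,flm,flq,fmq,fms,fmt,fqs,fqt,fqu,fqw,fqy,fst,ftw,fty,fuy,fwy,hlm,hls,hlu,hmu,hsu,hsy,huw,lms,lmt,lsw,luw,luy,mqu,mqw] rk=33  ker:hmt,htw,hty,hwy,lmq,lmu,lqs,lqt,lsu,mqs,mqt,mst,muw,qst,quw,quy,qwy,stw,sty,suw,swy,twy,uwy
∂3: piv[fhmt,fhtw,fhty,fhwy,flmq,fmqs,fqst,fquy,fqwy,ftwy,hlsu,lmqs,lsuw,mqst,mquw,quwy,stwy] rk=17  ker:htwy
∂2c = 0
c vs im∂3: reduces to 0 ⇒ boundary

cycle:yes boundary:yes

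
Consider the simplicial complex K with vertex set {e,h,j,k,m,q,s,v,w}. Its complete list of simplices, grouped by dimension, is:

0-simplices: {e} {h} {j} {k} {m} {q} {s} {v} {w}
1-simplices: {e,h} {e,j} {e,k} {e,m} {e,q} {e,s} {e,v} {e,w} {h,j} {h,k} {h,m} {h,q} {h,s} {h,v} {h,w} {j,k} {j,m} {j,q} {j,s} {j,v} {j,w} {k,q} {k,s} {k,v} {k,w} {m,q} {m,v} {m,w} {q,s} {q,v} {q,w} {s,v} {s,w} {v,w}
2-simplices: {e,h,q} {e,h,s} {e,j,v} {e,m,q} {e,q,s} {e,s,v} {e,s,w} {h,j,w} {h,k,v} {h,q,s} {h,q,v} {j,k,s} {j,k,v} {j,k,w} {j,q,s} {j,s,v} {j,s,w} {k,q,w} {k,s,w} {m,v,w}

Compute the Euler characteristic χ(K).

n_0=9 n_1=34 n_2=20
χ=+9−34+20=-5

χ(K)=-5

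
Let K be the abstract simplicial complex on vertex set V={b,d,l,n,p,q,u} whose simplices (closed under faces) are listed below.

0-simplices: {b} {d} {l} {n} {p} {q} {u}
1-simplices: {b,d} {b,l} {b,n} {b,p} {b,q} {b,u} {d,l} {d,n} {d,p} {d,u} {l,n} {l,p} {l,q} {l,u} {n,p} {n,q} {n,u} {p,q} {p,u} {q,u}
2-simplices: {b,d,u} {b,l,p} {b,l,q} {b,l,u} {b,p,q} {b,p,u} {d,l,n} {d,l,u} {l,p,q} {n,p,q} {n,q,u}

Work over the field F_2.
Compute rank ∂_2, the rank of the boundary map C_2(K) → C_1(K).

rank∂_2=10

n_0=7 n_1=20 n_2=11  [Z2]
∂1: piv[bd,bl,bn,bp,bq,bu] rk=6  ker:dl,dn,dp,du,ln,lp,lq,lu,np,nq,nu,pq,pu,qu
∂2: piv[bdu,blp,blq,blu,bpq,bpu,dln,dlu,npq,nqu] rk=10  ker:lpq
rk∂_2=10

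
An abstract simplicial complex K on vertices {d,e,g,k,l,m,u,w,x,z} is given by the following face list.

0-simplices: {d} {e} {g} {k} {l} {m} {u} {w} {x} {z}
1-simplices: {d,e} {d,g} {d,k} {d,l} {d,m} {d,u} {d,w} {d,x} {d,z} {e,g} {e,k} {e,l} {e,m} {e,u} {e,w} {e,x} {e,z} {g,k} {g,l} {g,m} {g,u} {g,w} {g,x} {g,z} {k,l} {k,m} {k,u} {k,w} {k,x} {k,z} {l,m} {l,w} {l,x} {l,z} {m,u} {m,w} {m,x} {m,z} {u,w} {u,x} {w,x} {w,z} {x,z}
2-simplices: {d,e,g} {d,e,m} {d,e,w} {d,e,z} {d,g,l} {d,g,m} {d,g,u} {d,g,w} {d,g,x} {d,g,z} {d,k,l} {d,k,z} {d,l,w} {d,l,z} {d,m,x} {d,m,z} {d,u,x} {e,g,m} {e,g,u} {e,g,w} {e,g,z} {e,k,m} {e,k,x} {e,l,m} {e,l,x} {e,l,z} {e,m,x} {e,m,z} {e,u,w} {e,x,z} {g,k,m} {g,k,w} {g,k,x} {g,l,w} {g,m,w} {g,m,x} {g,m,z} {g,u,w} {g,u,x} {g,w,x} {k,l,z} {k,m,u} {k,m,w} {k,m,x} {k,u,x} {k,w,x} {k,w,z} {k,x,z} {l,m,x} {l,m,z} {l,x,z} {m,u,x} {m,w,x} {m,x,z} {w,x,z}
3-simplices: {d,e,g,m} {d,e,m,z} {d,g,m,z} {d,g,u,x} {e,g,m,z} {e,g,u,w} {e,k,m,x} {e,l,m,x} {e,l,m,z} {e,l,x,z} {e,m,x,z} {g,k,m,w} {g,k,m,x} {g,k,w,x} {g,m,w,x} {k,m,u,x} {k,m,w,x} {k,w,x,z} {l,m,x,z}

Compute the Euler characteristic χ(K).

χ(K)=3

n_0=10 n_1=43 n_2=55 n_3=19
χ=+10−43+55−19=3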